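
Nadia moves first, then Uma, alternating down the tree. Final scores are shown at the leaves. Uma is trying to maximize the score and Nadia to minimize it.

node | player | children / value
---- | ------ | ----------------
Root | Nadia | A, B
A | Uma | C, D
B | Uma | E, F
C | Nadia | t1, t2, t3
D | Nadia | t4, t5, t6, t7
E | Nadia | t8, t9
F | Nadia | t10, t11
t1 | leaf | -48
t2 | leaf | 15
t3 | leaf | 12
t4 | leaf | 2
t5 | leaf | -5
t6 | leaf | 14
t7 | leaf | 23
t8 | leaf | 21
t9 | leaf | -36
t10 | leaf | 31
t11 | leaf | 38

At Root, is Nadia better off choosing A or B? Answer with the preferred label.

A

C (Nadia): min(-48, 15, 12) = -48
D (Nadia): min(2, -5, 14, 23) = -5
A (Uma): max(-48, -5) = -5
E (Nadia): min(21, -36) = -36
F (Nadia): min(31, 38) = 31
B (Uma): max(-36, 31) = 31
Nadia prefers the lower value; A=-5, B=31. A is better since -5 < 31.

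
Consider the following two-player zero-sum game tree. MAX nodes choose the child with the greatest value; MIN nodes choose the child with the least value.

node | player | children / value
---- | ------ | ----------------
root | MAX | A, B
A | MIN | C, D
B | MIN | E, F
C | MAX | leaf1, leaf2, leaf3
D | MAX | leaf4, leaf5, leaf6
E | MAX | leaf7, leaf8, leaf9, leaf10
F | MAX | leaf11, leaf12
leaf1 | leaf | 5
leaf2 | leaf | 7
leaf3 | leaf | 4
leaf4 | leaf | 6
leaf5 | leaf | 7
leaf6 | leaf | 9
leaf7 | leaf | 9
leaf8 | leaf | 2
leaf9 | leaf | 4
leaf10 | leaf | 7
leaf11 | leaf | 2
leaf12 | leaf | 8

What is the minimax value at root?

8

C (MAX): max(5, 7, 4) = 7
D (MAX): max(6, 7, 9) = 9
A (MIN): min(7, 9) = 7
E (MAX): max(9, 2, 4, 7) = 9
F (MAX): max(2, 8) = 8
B (MIN): min(9, 8) = 8
root (MAX): max(7, 8) = 8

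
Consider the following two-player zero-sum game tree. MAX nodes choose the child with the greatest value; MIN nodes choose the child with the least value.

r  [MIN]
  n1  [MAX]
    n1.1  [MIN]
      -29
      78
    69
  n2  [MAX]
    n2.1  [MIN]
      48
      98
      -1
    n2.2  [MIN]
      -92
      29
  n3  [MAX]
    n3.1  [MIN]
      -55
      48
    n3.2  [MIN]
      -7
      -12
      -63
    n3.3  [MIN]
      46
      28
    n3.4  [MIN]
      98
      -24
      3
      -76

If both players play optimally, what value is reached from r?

-1

n1.1 (MIN): min(-29, 78) = -29
n1 (MAX): max(-29, 69) = 69
n2.1 (MIN): min(48, 98, -1) = -1
n2.2 (MIN): min(-92, 29) = -92
n2 (MAX): max(-1, -92) = -1
n3.1 (MIN): min(-55, 48) = -55
n3.2 (MIN): min(-7, -12, -63) = -63
n3.3 (MIN): min(46, 28) = 28
n3.4 (MIN): min(98, -24, 3, -76) = -76
n3 (MAX): max(-55, -63, 28, -76) = 28
r (MIN): min(69, -1, 28) = -1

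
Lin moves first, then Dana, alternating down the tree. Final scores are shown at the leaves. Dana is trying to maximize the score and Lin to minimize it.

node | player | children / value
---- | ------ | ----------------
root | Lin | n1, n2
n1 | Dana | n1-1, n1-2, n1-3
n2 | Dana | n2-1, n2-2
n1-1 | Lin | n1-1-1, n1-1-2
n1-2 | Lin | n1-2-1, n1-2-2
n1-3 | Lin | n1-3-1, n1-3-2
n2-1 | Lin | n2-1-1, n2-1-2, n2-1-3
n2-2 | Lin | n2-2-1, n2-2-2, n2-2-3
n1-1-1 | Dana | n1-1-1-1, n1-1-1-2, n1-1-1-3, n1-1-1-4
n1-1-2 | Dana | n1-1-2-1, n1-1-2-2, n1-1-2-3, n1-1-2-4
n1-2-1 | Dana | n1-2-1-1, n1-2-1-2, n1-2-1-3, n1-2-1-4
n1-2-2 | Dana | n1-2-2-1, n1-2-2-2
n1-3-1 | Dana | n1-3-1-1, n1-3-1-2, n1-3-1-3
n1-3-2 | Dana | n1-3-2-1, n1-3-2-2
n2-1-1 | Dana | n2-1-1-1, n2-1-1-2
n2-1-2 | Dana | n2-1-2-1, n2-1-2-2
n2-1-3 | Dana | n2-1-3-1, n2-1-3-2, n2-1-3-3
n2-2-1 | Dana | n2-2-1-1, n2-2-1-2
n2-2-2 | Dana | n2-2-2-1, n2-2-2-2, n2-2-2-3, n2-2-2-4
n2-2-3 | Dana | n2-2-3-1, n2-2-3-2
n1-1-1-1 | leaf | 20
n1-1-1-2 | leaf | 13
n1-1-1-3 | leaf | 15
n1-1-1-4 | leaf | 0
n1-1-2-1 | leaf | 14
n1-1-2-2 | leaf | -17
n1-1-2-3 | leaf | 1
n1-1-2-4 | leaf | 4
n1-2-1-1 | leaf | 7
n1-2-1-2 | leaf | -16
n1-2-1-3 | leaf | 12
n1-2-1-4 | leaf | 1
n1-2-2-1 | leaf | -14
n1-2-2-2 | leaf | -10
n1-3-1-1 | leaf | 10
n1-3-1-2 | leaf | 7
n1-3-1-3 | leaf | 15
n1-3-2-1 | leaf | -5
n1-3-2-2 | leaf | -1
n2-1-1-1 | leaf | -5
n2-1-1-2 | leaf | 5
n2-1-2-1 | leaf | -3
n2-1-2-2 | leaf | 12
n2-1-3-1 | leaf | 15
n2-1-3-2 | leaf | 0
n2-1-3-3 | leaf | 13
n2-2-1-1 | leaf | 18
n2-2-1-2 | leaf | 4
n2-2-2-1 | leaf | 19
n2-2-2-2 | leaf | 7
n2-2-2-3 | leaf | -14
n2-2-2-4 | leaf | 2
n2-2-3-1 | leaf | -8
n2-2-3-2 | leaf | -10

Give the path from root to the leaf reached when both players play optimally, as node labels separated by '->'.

root -> n2 -> n2-1 -> n2-1-1 -> n2-1-1-2

n1-1-1 (Dana): max(20, 13, 15, 0) = 20
n1-1-2 (Dana): max(14, -17, 1, 4) = 14
n1-1 (Lin): min(20, 14) = 14
n1-2-1 (Dana): max(7, -16, 12, 1) = 12
n1-2-2 (Dana): max(-14, -10) = -10
n1-2 (Lin): min(12, -10) = -10
n1-3-1 (Dana): max(10, 7, 15) = 15
n1-3-2 (Dana): max(-5, -1) = -1
n1-3 (Lin): min(15, -1) = -1
n1 (Dana): max(14, -10, -1) = 14
n2-1-1 (Dana): max(-5, 5) = 5
n2-1-2 (Dana): max(-3, 12) = 12
n2-1-3 (Dana): max(15, 0, 13) = 15
n2-1 (Lin): min(5, 12, 15) = 5
n2-2-1 (Dana): max(18, 4) = 18
n2-2-2 (Dana): max(19, 7, -14, 2) = 19
n2-2-3 (Dana): max(-8, -10) = -8
n2-2 (Lin): min(18, 19, -8) = -8
n2 (Dana): max(5, -8) = 5
root (Lin): min(14, 5) = 5
At root, Lin picks n2 (lowest: 5).
At n2, Dana picks n2-1 (highest: 5).
At n2-1, Lin picks n2-1-1 (lowest: 5).
At n2-1-1, Dana picks n2-1-1-2 (highest: 5).
Terminal value 5.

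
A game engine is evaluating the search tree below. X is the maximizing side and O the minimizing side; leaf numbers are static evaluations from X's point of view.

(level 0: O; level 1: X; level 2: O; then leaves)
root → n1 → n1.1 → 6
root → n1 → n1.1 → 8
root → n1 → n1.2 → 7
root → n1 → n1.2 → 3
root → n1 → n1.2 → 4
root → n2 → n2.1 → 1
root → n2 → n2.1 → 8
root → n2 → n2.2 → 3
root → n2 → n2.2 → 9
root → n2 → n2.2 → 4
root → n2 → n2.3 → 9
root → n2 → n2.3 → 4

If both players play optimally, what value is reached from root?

4

n1.1 (O): min(6, 8) = 6
n1.2 (O): min(7, 3, 4) = 3
n1 (X): max(6, 3) = 6
n2.1 (O): min(1, 8) = 1
n2.2 (O): min(3, 9, 4) = 3
n2.3 (O): min(9, 4) = 4
n2 (X): max(1, 3, 4) = 4
root (O): min(6, 4) = 4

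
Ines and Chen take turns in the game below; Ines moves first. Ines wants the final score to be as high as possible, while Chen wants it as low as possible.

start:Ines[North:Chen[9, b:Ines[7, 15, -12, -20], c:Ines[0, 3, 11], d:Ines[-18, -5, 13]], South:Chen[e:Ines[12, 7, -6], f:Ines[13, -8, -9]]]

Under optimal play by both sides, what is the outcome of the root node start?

12

b (Ines): max(7, 15, -12, -20) = 15
c (Ines): max(0, 3, 11) = 11
d (Ines): max(-18, -5, 13) = 13
North (Chen): min(9, 15, 11, 13) = 9
e (Ines): max(12, 7, -6) = 12
f (Ines): max(13, -8, -9) = 13
South (Chen): min(12, 13) = 12
start (Ines): max(9, 12) = 12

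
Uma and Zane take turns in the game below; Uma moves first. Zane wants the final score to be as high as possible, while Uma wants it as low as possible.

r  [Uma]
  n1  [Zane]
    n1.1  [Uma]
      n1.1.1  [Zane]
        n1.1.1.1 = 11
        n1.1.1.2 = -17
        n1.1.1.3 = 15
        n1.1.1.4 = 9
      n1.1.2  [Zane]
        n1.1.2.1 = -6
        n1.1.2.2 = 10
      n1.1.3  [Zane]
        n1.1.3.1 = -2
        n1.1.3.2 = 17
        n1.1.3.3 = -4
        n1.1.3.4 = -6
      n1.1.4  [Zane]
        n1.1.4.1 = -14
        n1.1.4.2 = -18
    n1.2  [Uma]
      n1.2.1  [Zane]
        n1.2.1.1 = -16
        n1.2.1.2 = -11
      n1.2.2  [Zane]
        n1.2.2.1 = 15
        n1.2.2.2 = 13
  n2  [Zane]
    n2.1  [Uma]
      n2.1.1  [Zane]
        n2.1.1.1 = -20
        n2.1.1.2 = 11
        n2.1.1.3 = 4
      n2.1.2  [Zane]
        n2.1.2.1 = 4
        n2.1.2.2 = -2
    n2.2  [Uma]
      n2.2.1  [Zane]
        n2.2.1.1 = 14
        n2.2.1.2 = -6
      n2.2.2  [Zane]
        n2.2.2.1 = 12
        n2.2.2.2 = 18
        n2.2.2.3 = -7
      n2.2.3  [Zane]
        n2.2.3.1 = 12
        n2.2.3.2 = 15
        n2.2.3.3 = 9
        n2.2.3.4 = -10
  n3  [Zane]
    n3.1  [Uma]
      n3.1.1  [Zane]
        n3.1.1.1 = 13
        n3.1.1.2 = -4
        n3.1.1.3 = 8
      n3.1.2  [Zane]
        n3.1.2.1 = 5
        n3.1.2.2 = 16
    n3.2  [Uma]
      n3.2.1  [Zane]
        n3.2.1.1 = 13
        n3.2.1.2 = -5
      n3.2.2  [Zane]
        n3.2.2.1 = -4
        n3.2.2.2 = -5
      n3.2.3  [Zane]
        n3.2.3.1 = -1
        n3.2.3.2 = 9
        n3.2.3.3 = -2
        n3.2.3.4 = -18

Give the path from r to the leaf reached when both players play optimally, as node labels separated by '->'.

n1.1.1 (Zane): max(11, -17, 15, 9) = 15
n1.1.2 (Zane): max(-6, 10) = 10
n1.1.3 (Zane): max(-2, 17, -4, -6) = 17
n1.1.4 (Zane): max(-14, -18) = -14
n1.1 (Uma): min(15, 10, 17, -14) = -14
n1.2.1 (Zane): max(-16, -11) = -11
n1.2.2 (Zane): max(15, 13) = 15
n1.2 (Uma): min(-11, 15) = -11
n1 (Zane): max(-14, -11) = -11
n2.1.1 (Zane): max(-20, 11, 4) = 11
n2.1.2 (Zane): max(4, -2) = 4
n2.1 (Uma): min(11, 4) = 4
n2.2.1 (Zane): max(14, -6) = 14
n2.2.2 (Zane): max(12, 18, -7) = 18
n2.2.3 (Zane): max(12, 15, 9, -10) = 15
n2.2 (Uma): min(14, 18, 15) = 14
n2 (Zane): max(4, 14) = 14
n3.1.1 (Zane): max(13, -4, 8) = 13
n3.1.2 (Zane): max(5, 16) = 16
n3.1 (Uma): min(13, 16) = 13
n3.2.1 (Zane): max(13, -5) = 13
n3.2.2 (Zane): max(-4, -5) = -4
n3.2.3 (Zane): max(-1, 9, -2, -18) = 9
n3.2 (Uma): min(13, -4, 9) = -4
n3 (Zane): max(13, -4) = 13
r (Uma): min(-11, 14, 13) = -11
At r, Uma picks n1 (lowest: -11).
At n1, Zane picks n1.2 (highest: -11).
At n1.2, Uma picks n1.2.1 (lowest: -11).
At n1.2.1, Zane picks n1.2.1.2 (highest: -11).
Terminal value -11.

r -> n1 -> n1.2 -> n1.2.1 -> n1.2.1.2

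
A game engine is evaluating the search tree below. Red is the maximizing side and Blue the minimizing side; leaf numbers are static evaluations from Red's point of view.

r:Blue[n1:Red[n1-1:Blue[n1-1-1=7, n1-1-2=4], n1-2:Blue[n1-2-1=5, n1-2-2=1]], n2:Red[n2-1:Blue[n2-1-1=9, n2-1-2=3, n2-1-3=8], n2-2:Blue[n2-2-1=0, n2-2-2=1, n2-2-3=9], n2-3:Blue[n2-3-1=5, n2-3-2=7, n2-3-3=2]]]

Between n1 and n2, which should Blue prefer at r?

n1-1 (Blue): min(7, 4) = 4
n1-2 (Blue): min(5, 1) = 1
n1 (Red): max(4, 1) = 4
n2-1 (Blue): min(9, 3, 8) = 3
n2-2 (Blue): min(0, 1, 9) = 0
n2-3 (Blue): min(5, 7, 2) = 2
n2 (Red): max(3, 0, 2) = 3
Blue prefers the lower value; n1=4, n2=3. n2 is better since 3 < 4.

n2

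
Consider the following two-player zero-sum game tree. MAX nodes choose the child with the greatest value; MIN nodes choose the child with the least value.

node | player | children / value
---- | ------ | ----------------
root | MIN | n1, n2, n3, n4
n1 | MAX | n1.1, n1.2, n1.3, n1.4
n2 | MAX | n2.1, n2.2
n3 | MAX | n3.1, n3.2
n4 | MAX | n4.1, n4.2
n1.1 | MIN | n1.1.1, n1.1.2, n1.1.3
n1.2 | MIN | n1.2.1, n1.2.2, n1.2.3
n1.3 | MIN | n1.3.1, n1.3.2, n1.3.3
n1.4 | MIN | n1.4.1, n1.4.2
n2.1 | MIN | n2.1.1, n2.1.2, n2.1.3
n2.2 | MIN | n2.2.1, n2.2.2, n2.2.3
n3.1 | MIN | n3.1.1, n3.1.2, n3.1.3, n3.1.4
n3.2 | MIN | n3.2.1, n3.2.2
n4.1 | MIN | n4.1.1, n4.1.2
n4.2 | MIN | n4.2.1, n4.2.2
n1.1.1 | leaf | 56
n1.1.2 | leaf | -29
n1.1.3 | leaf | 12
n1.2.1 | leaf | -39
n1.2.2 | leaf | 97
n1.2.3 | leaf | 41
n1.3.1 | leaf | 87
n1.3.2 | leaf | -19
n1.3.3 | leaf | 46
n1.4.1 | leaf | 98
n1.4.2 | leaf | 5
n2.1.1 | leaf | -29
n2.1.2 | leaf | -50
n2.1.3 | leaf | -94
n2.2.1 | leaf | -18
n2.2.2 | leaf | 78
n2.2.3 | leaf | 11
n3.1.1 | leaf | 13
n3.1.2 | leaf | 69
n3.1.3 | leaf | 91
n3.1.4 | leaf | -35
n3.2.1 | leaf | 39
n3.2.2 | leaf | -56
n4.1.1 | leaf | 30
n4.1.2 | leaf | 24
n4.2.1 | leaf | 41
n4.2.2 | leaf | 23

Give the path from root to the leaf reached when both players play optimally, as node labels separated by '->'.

n1.1 (MIN): min(56, -29, 12) = -29
n1.2 (MIN): min(-39, 97, 41) = -39
n1.3 (MIN): min(87, -19, 46) = -19
n1.4 (MIN): min(98, 5) = 5
n1 (MAX): max(-29, -39, -19, 5) = 5
n2.1 (MIN): min(-29, -50, -94) = -94
n2.2 (MIN): min(-18, 78, 11) = -18
n2 (MAX): max(-94, -18) = -18
n3.1 (MIN): min(13, 69, 91, -35) = -35
n3.2 (MIN): min(39, -56) = -56
n3 (MAX): max(-35, -56) = -35
n4.1 (MIN): min(30, 24) = 24
n4.2 (MIN): min(41, 23) = 23
n4 (MAX): max(24, 23) = 24
root (MIN): min(5, -18, -35, 24) = -35
At root, MIN picks n3 (lowest: -35).
At n3, MAX picks n3.1 (highest: -35).
At n3.1, MIN picks n3.1.4 (lowest: -35).
Terminal value -35.

root -> n3 -> n3.1 -> n3.1.4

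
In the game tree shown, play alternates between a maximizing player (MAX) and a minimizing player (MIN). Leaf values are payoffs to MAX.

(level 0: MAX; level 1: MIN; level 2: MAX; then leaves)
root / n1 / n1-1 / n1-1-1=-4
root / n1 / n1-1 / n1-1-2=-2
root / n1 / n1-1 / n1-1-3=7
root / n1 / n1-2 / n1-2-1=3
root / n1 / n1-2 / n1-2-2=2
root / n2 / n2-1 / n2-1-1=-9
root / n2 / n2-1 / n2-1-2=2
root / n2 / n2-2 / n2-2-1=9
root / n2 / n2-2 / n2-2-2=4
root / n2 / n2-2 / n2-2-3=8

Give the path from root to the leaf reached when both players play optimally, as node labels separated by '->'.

n1-1 (MAX): max(-4, -2, 7) = 7
n1-2 (MAX): max(3, 2) = 3
n1 (MIN): min(7, 3) = 3
n2-1 (MAX): max(-9, 2) = 2
n2-2 (MAX): max(9, 4, 8) = 9
n2 (MIN): min(2, 9) = 2
root (MAX): max(3, 2) = 3
At root, MAX picks n1 (highest: 3).
At n1, MIN picks n1-2 (lowest: 3).
At n1-2, MAX picks n1-2-1 (highest: 3).
Terminal value 3.

root -> n1 -> n1-2 -> n1-2-1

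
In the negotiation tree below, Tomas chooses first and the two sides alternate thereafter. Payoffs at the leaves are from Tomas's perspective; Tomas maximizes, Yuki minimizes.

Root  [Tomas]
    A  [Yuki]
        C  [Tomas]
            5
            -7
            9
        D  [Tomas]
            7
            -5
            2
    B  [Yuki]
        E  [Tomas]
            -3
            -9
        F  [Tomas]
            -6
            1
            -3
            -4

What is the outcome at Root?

C (Tomas): max(5, -7, 9) = 9
D (Tomas): max(7, -5, 2) = 7
A (Yuki): min(9, 7) = 7
E (Tomas): max(-3, -9) = -3
F (Tomas): max(-6, 1, -3, -4) = 1
B (Yuki): min(-3, 1) = -3
Root (Tomas): max(7, -3) = 7

7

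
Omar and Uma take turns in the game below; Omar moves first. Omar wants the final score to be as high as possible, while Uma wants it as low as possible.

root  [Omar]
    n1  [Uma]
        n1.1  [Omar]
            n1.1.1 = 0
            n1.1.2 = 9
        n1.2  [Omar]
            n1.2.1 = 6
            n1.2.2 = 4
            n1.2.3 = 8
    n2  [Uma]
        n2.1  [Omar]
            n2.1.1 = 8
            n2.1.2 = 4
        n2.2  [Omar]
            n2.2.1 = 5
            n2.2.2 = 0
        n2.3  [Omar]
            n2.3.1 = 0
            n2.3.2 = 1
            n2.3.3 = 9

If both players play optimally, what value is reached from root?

n1.1 (Omar): max(0, 9) = 9
n1.2 (Omar): max(6, 4, 8) = 8
n1 (Uma): min(9, 8) = 8
n2.1 (Omar): max(8, 4) = 8
n2.2 (Omar): max(5, 0) = 5
n2.3 (Omar): max(0, 1, 9) = 9
n2 (Uma): min(8, 5, 9) = 5
root (Omar): max(8, 5) = 8

8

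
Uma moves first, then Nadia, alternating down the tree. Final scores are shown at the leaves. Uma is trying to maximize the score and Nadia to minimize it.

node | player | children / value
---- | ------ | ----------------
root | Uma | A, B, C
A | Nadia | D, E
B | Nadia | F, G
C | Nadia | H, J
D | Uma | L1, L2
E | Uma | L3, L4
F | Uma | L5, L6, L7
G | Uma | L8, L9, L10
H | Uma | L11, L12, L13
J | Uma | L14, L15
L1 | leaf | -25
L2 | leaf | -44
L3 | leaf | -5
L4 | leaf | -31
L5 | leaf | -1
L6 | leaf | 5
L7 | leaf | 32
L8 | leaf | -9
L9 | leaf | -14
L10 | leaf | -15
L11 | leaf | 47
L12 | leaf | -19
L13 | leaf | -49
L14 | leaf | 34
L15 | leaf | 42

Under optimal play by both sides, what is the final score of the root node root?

42

D (Uma): max(-25, -44) = -25
E (Uma): max(-5, -31) = -5
A (Nadia): min(-25, -5) = -25
F (Uma): max(-1, 5, 32) = 32
G (Uma): max(-9, -14, -15) = -9
B (Nadia): min(32, -9) = -9
H (Uma): max(47, -19, -49) = 47
J (Uma): max(34, 42) = 42
C (Nadia): min(47, 42) = 42
root (Uma): max(-25, -9, 42) = 42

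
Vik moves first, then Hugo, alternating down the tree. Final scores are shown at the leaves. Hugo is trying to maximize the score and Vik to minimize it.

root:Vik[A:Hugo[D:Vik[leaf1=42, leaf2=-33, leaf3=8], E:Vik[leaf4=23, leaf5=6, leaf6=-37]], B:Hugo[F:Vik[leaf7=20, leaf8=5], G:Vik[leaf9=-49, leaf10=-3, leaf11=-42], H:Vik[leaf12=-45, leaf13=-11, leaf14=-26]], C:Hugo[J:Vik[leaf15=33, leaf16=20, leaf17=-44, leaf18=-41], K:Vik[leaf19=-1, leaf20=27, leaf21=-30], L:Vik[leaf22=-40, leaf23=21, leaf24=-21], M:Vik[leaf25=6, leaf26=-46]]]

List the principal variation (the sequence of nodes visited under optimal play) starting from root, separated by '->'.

D (Vik): min(42, -33, 8) = -33
E (Vik): min(23, 6, -37) = -37
A (Hugo): max(-33, -37) = -33
F (Vik): min(20, 5) = 5
G (Vik): min(-49, -3, -42) = -49
H (Vik): min(-45, -11, -26) = -45
B (Hugo): max(5, -49, -45) = 5
J (Vik): min(33, 20, -44, -41) = -44
K (Vik): min(-1, 27, -30) = -30
L (Vik): min(-40, 21, -21) = -40
M (Vik): min(6, -46) = -46
C (Hugo): max(-44, -30, -40, -46) = -30
root (Vik): min(-33, 5, -30) = -33
At root, Vik picks A (lowest: -33).
At A, Hugo picks D (highest: -33).
At D, Vik picks leaf2 (lowest: -33).
Terminal value -33.

root -> A -> D -> leaf2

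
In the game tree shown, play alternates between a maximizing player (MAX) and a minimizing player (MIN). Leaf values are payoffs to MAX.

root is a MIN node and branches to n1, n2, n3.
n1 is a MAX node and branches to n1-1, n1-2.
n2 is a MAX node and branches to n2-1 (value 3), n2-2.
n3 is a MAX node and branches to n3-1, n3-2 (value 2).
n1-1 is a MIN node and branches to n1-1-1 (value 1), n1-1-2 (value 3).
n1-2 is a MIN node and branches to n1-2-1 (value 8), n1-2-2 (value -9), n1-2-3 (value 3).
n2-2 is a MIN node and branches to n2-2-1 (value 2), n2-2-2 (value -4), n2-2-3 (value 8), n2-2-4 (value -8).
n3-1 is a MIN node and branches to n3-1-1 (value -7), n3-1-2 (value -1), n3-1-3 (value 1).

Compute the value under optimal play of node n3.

2

n3-1 (MIN): min(-7, -1, 1) = -7
n3 (MAX): max(-7, 2) = 2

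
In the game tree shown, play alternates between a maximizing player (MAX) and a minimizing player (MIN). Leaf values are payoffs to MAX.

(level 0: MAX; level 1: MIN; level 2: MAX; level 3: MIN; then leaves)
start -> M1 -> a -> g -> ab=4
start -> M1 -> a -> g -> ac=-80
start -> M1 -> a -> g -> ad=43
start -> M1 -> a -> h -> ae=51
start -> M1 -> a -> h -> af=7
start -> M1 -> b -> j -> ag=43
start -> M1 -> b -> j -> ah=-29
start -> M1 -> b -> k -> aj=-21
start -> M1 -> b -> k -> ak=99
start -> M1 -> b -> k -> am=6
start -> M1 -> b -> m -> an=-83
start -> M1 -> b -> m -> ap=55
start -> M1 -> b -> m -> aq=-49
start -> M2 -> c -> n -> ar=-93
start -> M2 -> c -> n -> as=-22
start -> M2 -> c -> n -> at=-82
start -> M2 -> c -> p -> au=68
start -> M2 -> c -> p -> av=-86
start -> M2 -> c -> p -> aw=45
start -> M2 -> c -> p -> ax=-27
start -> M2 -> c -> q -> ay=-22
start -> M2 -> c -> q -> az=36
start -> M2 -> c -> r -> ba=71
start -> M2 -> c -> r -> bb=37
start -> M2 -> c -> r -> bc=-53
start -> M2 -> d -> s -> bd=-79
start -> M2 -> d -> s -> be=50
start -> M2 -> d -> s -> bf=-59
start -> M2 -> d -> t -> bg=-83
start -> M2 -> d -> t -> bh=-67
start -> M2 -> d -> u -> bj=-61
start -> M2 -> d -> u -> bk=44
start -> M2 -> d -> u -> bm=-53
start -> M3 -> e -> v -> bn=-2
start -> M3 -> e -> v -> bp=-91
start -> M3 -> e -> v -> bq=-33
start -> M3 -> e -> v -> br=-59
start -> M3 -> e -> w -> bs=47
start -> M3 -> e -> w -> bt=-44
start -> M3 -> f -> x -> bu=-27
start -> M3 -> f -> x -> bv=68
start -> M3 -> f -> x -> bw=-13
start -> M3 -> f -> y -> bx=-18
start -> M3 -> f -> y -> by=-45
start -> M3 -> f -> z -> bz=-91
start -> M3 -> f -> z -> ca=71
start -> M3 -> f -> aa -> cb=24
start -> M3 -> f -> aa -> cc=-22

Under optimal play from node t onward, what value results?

t (MIN): min(-83, -67) = -83

-83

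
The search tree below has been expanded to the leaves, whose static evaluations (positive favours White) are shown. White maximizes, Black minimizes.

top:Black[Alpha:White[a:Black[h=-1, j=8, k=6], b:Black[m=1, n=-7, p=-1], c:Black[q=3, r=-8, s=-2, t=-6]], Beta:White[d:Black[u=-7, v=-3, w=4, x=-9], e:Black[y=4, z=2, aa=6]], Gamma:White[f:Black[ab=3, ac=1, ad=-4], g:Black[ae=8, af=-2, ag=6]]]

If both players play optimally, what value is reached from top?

a (Black): min(-1, 8, 6) = -1
b (Black): min(1, -7, -1) = -7
c (Black): min(3, -8, -2, -6) = -8
Alpha (White): max(-1, -7, -8) = -1
d (Black): min(-7, -3, 4, -9) = -9
e (Black): min(4, 2, 6) = 2
Beta (White): max(-9, 2) = 2
f (Black): min(3, 1, -4) = -4
g (Black): min(8, -2, 6) = -2
Gamma (White): max(-4, -2) = -2
top (Black): min(-1, 2, -2) = -2

-2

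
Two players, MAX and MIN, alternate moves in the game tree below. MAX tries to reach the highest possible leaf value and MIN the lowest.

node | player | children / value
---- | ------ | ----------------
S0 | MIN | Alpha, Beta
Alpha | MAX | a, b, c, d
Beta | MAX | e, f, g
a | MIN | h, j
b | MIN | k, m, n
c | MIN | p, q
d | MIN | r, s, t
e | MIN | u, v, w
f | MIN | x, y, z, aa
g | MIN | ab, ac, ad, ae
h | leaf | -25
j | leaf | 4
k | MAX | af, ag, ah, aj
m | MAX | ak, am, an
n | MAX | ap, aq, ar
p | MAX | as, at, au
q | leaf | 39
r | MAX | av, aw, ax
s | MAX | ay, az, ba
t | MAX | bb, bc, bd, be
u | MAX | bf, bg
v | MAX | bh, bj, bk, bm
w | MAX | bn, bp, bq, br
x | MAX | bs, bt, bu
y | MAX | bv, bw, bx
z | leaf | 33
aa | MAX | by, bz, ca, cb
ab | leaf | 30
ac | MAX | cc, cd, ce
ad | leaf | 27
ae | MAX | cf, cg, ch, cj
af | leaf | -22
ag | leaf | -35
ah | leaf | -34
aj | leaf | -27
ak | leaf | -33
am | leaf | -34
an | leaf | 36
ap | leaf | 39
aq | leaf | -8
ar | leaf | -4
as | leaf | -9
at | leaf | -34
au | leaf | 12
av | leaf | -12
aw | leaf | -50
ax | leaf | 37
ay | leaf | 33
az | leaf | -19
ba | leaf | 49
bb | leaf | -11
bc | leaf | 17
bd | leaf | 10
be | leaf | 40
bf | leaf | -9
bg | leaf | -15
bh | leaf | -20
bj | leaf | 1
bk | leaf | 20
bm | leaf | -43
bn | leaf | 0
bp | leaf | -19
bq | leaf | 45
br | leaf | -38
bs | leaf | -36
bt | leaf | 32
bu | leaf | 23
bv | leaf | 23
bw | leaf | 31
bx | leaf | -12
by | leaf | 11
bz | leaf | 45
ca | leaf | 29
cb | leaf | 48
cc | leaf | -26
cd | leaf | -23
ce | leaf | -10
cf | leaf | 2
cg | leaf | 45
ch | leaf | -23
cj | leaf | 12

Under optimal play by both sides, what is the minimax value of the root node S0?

a (MIN): min(-25, 4) = -25
k (MAX): max(-22, -35, -34, -27) = -22
m (MAX): max(-33, -34, 36) = 36
n (MAX): max(39, -8, -4) = 39
b (MIN): min(-22, 36, 39) = -22
p (MAX): max(-9, -34, 12) = 12
c (MIN): min(12, 39) = 12
r (MAX): max(-12, -50, 37) = 37
s (MAX): max(33, -19, 49) = 49
t (MAX): max(-11, 17, 10, 40) = 40
d (MIN): min(37, 49, 40) = 37
Alpha (MAX): max(-25, -22, 12, 37) = 37
u (MAX): max(-9, -15) = -9
v (MAX): max(-20, 1, 20, -43) = 20
w (MAX): max(0, -19, 45, -38) = 45
e (MIN): min(-9, 20, 45) = -9
x (MAX): max(-36, 32, 23) = 32
y (MAX): max(23, 31, -12) = 31
aa (MAX): max(11, 45, 29, 48) = 48
f (MIN): min(32, 31, 33, 48) = 31
ac (MAX): max(-26, -23, -10) = -10
ae (MAX): max(2, 45, -23, 12) = 45
g (MIN): min(30, -10, 27, 45) = -10
Beta (MAX): max(-9, 31, -10) = 31
S0 (MIN): min(37, 31) = 31

31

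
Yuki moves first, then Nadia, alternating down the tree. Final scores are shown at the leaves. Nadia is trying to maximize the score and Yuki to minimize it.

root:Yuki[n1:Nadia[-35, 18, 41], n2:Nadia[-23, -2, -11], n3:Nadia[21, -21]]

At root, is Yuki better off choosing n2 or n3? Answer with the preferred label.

n2

n2 (Nadia): max(-23, -2, -11) = -2
n3 (Nadia): max(21, -21) = 21
Yuki prefers the lower value; n2=-2, n3=21. n2 is better since -2 < 21.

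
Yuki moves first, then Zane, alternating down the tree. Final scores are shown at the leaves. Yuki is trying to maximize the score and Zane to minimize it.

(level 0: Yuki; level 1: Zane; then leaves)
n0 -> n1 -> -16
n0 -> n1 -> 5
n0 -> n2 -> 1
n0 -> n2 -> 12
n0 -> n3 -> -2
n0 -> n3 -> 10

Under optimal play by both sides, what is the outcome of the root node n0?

n1 (Zane): min(-16, 5) = -16
n2 (Zane): min(1, 12) = 1
n3 (Zane): min(-2, 10) = -2
n0 (Yuki): max(-16, 1, -2) = 1

1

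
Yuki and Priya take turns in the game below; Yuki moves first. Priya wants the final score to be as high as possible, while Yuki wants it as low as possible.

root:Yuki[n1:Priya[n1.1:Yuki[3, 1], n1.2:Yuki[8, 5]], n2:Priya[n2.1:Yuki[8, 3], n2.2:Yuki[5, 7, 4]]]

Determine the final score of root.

n1.1 (Yuki): min(3, 1) = 1
n1.2 (Yuki): min(8, 5) = 5
n1 (Priya): max(1, 5) = 5
n2.1 (Yuki): min(8, 3) = 3
n2.2 (Yuki): min(5, 7, 4) = 4
n2 (Priya): max(3, 4) = 4
root (Yuki): min(5, 4) = 4

4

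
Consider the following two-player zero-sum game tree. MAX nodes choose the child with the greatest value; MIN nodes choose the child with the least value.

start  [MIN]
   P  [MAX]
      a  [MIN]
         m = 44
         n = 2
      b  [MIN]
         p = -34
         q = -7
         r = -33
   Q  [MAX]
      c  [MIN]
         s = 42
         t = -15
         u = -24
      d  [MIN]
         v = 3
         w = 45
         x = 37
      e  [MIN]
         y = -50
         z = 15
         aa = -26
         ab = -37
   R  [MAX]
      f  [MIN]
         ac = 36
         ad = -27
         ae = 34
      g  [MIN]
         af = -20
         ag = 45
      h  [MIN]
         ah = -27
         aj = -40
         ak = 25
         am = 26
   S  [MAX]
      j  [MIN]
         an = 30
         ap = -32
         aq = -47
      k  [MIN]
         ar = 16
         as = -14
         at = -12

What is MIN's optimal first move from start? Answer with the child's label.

a (MIN): min(44, 2) = 2
b (MIN): min(-34, -7, -33) = -34
P (MAX): max(2, -34) = 2
c (MIN): min(42, -15, -24) = -24
d (MIN): min(3, 45, 37) = 3
e (MIN): min(-50, 15, -26, -37) = -50
Q (MAX): max(-24, 3, -50) = 3
f (MIN): min(36, -27, 34) = -27
g (MIN): min(-20, 45) = -20
h (MIN): min(-27, -40, 25, 26) = -40
R (MAX): max(-27, -20, -40) = -20
j (MIN): min(30, -32, -47) = -47
k (MIN): min(16, -14, -12) = -14
S (MAX): max(-47, -14) = -14
start (MIN): min(2, 3, -20, -14) = -20
MIN at start wants the lowest of {P=2, Q=3, R=-20, S=-14}, so chooses R.

R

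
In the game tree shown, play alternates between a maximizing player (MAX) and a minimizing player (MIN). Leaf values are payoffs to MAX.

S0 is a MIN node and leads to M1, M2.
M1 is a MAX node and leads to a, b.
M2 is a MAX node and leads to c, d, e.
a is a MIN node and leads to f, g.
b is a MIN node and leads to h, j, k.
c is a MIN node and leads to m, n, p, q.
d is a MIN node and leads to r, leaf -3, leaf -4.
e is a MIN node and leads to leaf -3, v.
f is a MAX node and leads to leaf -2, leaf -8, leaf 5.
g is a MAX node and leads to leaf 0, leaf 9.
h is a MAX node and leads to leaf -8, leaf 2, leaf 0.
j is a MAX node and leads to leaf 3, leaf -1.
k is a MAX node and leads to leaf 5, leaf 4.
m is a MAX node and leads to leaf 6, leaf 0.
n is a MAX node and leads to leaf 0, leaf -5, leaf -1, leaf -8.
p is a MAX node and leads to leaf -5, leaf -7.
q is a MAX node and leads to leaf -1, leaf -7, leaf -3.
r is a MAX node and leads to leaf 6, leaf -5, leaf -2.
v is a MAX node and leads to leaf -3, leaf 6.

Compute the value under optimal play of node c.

-5

m (MAX): max(6, 0) = 6
n (MAX): max(0, -5, -1, -8) = 0
p (MAX): max(-5, -7) = -5
q (MAX): max(-1, -7, -3) = -1
c (MIN): min(6, 0, -5, -1) = -5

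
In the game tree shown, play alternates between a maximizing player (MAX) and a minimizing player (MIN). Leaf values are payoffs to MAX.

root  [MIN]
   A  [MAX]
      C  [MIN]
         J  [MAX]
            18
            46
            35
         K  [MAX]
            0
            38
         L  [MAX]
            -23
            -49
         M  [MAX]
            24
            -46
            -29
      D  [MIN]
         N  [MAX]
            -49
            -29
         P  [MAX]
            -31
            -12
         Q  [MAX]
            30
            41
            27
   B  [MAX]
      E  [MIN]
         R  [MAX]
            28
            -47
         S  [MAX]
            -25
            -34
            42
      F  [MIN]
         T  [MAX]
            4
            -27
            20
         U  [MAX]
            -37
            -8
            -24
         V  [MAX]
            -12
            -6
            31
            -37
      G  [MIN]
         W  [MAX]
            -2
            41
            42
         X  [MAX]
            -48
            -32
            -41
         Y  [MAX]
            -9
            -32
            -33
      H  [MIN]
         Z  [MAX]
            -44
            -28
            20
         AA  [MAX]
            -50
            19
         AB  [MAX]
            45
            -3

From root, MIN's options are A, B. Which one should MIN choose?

J (MAX): max(18, 46, 35) = 46
K (MAX): max(0, 38) = 38
L (MAX): max(-23, -49) = -23
M (MAX): max(24, -46, -29) = 24
C (MIN): min(46, 38, -23, 24) = -23
N (MAX): max(-49, -29) = -29
P (MAX): max(-31, -12) = -12
Q (MAX): max(30, 41, 27) = 41
D (MIN): min(-29, -12, 41) = -29
A (MAX): max(-23, -29) = -23
R (MAX): max(28, -47) = 28
S (MAX): max(-25, -34, 42) = 42
E (MIN): min(28, 42) = 28
T (MAX): max(4, -27, 20) = 20
U (MAX): max(-37, -8, -24) = -8
V (MAX): max(-12, -6, 31, -37) = 31
F (MIN): min(20, -8, 31) = -8
W (MAX): max(-2, 41, 42) = 42
X (MAX): max(-48, -32, -41) = -32
Y (MAX): max(-9, -32, -33) = -9
G (MIN): min(42, -32, -9) = -32
Z (MAX): max(-44, -28, 20) = 20
AA (MAX): max(-50, 19) = 19
AB (MAX): max(45, -3) = 45
H (MIN): min(20, 19, 45) = 19
B (MAX): max(28, -8, -32, 19) = 28
root (MIN): min(-23, 28) = -23
MIN at root wants the lowest of {A=-23, B=28}, so chooses A.

A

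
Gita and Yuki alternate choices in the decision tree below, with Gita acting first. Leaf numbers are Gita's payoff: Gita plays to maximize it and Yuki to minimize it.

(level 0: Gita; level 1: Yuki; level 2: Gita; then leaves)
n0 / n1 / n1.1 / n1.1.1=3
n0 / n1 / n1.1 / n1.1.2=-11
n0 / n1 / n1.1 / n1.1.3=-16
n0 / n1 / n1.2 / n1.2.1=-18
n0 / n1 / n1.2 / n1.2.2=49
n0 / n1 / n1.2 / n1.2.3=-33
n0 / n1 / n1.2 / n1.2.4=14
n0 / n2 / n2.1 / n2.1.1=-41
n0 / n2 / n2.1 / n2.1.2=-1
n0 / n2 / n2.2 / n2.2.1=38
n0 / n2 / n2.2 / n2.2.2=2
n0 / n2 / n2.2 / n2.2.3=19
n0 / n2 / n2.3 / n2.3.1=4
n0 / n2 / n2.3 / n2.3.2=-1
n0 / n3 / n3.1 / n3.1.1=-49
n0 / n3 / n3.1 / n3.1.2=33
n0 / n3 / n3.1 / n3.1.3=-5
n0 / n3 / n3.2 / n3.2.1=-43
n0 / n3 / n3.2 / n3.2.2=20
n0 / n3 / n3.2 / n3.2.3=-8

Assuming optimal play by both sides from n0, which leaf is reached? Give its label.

n3.2.2

n1.1 (Gita): max(3, -11, -16) = 3
n1.2 (Gita): max(-18, 49, -33, 14) = 49
n1 (Yuki): min(3, 49) = 3
n2.1 (Gita): max(-41, -1) = -1
n2.2 (Gita): max(38, 2, 19) = 38
n2.3 (Gita): max(4, -1) = 4
n2 (Yuki): min(-1, 38, 4) = -1
n3.1 (Gita): max(-49, 33, -5) = 33
n3.2 (Gita): max(-43, 20, -8) = 20
n3 (Yuki): min(33, 20) = 20
n0 (Gita): max(3, -1, 20) = 20
At n0, Gita picks n3 (highest: 20).
At n3, Yuki picks n3.2 (lowest: 20).
At n3.2, Gita picks n3.2.2 (highest: 20).
Terminal value 20.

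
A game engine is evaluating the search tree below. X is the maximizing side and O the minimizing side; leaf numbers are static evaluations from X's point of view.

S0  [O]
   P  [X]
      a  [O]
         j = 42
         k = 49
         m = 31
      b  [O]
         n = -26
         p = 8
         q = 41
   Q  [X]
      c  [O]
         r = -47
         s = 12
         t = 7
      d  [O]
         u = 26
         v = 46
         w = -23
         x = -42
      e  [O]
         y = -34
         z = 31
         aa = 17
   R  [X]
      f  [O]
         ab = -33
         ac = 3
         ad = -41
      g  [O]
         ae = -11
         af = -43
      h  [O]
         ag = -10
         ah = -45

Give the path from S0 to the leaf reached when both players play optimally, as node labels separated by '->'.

S0 -> R -> f -> ad

a (O): min(42, 49, 31) = 31
b (O): min(-26, 8, 41) = -26
P (X): max(31, -26) = 31
c (O): min(-47, 12, 7) = -47
d (O): min(26, 46, -23, -42) = -42
e (O): min(-34, 31, 17) = -34
Q (X): max(-47, -42, -34) = -34
f (O): min(-33, 3, -41) = -41
g (O): min(-11, -43) = -43
h (O): min(-10, -45) = -45
R (X): max(-41, -43, -45) = -41
S0 (O): min(31, -34, -41) = -41
At S0, O picks R (lowest: -41).
At R, X picks f (highest: -41).
At f, O picks ad (lowest: -41).
Terminal value -41.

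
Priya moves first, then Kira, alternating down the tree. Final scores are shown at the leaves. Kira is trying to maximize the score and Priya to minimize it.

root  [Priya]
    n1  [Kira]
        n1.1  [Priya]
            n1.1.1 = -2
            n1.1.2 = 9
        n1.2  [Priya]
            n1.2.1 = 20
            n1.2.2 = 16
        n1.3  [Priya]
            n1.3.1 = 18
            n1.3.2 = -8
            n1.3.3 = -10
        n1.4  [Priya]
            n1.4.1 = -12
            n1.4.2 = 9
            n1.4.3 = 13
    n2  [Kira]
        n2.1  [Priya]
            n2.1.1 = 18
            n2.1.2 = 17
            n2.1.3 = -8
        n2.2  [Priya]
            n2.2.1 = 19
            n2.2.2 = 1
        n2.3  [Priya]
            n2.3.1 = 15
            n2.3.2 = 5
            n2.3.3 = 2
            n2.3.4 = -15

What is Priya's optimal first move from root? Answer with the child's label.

n2

n1.1 (Priya): min(-2, 9) = -2
n1.2 (Priya): min(20, 16) = 16
n1.3 (Priya): min(18, -8, -10) = -10
n1.4 (Priya): min(-12, 9, 13) = -12
n1 (Kira): max(-2, 16, -10, -12) = 16
n2.1 (Priya): min(18, 17, -8) = -8
n2.2 (Priya): min(19, 1) = 1
n2.3 (Priya): min(15, 5, 2, -15) = -15
n2 (Kira): max(-8, 1, -15) = 1
root (Priya): min(16, 1) = 1
Priya at root wants the lowest of {n1=16, n2=1}, so chooses n2.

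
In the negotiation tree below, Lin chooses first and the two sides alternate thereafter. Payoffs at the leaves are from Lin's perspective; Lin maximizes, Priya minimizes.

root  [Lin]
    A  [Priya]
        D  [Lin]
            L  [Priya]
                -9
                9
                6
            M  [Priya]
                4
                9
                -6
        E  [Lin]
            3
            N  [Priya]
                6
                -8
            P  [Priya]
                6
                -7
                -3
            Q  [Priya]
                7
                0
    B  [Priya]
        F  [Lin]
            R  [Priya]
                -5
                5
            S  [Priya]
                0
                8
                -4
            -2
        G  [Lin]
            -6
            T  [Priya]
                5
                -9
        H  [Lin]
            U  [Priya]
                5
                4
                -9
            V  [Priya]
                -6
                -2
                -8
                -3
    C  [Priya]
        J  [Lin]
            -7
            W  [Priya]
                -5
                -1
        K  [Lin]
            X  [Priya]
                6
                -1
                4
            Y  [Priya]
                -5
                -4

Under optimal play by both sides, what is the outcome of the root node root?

-5

L (Priya): min(-9, 9, 6) = -9
M (Priya): min(4, 9, -6) = -6
D (Lin): max(-9, -6) = -6
N (Priya): min(6, -8) = -8
P (Priya): min(6, -7, -3) = -7
Q (Priya): min(7, 0) = 0
E (Lin): max(3, -8, -7, 0) = 3
A (Priya): min(-6, 3) = -6
R (Priya): min(-5, 5) = -5
S (Priya): min(0, 8, -4) = -4
F (Lin): max(-5, -4, -2) = -2
T (Priya): min(5, -9) = -9
G (Lin): max(-6, -9) = -6
U (Priya): min(5, 4, -9) = -9
V (Priya): min(-6, -2, -8, -3) = -8
H (Lin): max(-9, -8) = -8
B (Priya): min(-2, -6, -8) = -8
W (Priya): min(-5, -1) = -5
J (Lin): max(-7, -5) = -5
X (Priya): min(6, -1, 4) = -1
Y (Priya): min(-5, -4) = -5
K (Lin): max(-1, -5) = -1
C (Priya): min(-5, -1) = -5
root (Lin): max(-6, -8, -5) = -5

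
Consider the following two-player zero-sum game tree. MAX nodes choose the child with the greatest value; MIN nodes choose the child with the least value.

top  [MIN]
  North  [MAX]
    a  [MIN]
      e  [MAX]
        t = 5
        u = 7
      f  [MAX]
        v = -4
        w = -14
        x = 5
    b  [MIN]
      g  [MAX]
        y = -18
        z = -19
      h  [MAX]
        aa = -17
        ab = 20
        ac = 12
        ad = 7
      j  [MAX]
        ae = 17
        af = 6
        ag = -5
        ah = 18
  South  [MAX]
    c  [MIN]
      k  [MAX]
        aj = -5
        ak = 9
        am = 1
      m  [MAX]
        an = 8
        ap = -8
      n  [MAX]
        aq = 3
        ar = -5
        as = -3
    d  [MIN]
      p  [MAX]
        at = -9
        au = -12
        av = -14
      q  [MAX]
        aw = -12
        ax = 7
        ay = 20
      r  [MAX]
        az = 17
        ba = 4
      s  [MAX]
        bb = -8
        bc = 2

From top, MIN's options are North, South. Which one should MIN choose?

South

e (MAX): max(5, 7) = 7
f (MAX): max(-4, -14, 5) = 5
a (MIN): min(7, 5) = 5
g (MAX): max(-18, -19) = -18
h (MAX): max(-17, 20, 12, 7) = 20
j (MAX): max(17, 6, -5, 18) = 18
b (MIN): min(-18, 20, 18) = -18
North (MAX): max(5, -18) = 5
k (MAX): max(-5, 9, 1) = 9
m (MAX): max(8, -8) = 8
n (MAX): max(3, -5, -3) = 3
c (MIN): min(9, 8, 3) = 3
p (MAX): max(-9, -12, -14) = -9
q (MAX): max(-12, 7, 20) = 20
r (MAX): max(17, 4) = 17
s (MAX): max(-8, 2) = 2
d (MIN): min(-9, 20, 17, 2) = -9
South (MAX): max(3, -9) = 3
top (MIN): min(5, 3) = 3
MIN at top wants the lowest of {North=5, South=3}, so chooses South.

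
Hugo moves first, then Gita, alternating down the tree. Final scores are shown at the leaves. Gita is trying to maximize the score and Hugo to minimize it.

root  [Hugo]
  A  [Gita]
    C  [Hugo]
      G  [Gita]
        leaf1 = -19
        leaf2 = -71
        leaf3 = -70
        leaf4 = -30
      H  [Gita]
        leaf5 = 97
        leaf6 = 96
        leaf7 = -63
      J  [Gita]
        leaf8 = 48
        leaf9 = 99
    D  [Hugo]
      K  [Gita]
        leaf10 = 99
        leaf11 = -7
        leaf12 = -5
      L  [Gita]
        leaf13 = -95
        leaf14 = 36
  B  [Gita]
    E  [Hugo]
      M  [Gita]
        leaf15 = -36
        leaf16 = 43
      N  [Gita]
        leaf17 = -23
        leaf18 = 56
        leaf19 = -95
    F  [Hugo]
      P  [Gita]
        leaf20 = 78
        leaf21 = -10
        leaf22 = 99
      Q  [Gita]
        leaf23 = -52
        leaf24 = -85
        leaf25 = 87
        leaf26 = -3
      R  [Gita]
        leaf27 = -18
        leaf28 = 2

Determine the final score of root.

36

G (Gita): max(-19, -71, -70, -30) = -19
H (Gita): max(97, 96, -63) = 97
J (Gita): max(48, 99) = 99
C (Hugo): min(-19, 97, 99) = -19
K (Gita): max(99, -7, -5) = 99
L (Gita): max(-95, 36) = 36
D (Hugo): min(99, 36) = 36
A (Gita): max(-19, 36) = 36
M (Gita): max(-36, 43) = 43
N (Gita): max(-23, 56, -95) = 56
E (Hugo): min(43, 56) = 43
P (Gita): max(78, -10, 99) = 99
Q (Gita): max(-52, -85, 87, -3) = 87
R (Gita): max(-18, 2) = 2
F (Hugo): min(99, 87, 2) = 2
B (Gita): max(43, 2) = 43
root (Hugo): min(36, 43) = 36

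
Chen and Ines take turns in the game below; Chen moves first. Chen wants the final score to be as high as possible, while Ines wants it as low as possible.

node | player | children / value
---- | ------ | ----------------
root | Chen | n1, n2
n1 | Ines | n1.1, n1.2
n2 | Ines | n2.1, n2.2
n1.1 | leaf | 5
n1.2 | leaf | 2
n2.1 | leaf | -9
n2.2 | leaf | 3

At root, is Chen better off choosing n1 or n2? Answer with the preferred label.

n1 (Ines): min(5, 2) = 2
n2 (Ines): min(-9, 3) = -9
Chen prefers the higher value; n1=2, n2=-9. n1 is better since 2 > -9.

n1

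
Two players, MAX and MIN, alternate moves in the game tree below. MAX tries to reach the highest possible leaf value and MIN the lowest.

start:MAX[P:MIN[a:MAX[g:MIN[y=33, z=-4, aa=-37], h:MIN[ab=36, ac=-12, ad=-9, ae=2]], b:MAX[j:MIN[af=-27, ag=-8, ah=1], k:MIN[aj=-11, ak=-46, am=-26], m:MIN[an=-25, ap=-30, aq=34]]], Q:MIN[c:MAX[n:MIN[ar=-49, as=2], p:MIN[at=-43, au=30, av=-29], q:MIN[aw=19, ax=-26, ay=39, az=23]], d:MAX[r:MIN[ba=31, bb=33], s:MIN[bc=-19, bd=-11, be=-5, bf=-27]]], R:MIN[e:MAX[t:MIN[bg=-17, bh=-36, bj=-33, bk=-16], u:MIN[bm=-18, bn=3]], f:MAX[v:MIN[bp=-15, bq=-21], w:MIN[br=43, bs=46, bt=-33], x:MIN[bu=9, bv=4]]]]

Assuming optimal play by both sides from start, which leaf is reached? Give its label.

bm

g (MIN): min(33, -4, -37) = -37
h (MIN): min(36, -12, -9, 2) = -12
a (MAX): max(-37, -12) = -12
j (MIN): min(-27, -8, 1) = -27
k (MIN): min(-11, -46, -26) = -46
m (MIN): min(-25, -30, 34) = -30
b (MAX): max(-27, -46, -30) = -27
P (MIN): min(-12, -27) = -27
n (MIN): min(-49, 2) = -49
p (MIN): min(-43, 30, -29) = -43
q (MIN): min(19, -26, 39, 23) = -26
c (MAX): max(-49, -43, -26) = -26
r (MIN): min(31, 33) = 31
s (MIN): min(-19, -11, -5, -27) = -27
d (MAX): max(31, -27) = 31
Q (MIN): min(-26, 31) = -26
t (MIN): min(-17, -36, -33, -16) = -36
u (MIN): min(-18, 3) = -18
e (MAX): max(-36, -18) = -18
v (MIN): min(-15, -21) = -21
w (MIN): min(43, 46, -33) = -33
x (MIN): min(9, 4) = 4
f (MAX): max(-21, -33, 4) = 4
R (MIN): min(-18, 4) = -18
start (MAX): max(-27, -26, -18) = -18
At start, MAX picks R (highest: -18).
At R, MIN picks e (lowest: -18).
At e, MAX picks u (highest: -18).
At u, MIN picks bm (lowest: -18).
Terminal value -18.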